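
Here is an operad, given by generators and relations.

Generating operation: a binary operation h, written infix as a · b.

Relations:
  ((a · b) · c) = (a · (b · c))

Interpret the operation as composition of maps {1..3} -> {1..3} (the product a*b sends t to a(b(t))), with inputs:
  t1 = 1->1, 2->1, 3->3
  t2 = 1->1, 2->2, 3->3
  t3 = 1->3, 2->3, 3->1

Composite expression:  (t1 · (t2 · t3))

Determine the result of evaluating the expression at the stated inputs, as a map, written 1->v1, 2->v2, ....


1->3, 2->3, 3->1

(t2 · t3) = 1->3, 2->3, 3->1
(t1 · (t2 · t3)) = 1->3, 2->3, 3->1


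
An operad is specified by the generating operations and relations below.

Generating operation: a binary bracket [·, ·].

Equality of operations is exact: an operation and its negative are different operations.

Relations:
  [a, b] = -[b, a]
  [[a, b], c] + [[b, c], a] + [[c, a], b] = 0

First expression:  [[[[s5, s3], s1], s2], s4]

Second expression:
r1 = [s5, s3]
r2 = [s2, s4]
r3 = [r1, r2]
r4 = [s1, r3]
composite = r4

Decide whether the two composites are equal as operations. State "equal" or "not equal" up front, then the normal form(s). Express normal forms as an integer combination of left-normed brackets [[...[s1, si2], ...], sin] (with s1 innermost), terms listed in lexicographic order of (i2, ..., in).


not equal: they reduce to [[[[s1, s3], s5], s2], s4] - [[[[s1, s5], s3], s2], s4] and [[[[s1, s2], s4], s3], s5] - [[[[s1, s2], s4], s5], s3] - [[[[s1, s3], s5], s2], s4] + [[[[s1, s3], s5], s4], s2] - [[[[s1, s4], s2], s3], s5] + [[[[s1, s4], s2], s5], s3] + [[[[s1, s5], s3], s2], s4] - [[[[s1, s5], s3], s4], s2]

Reducing the first expression gives [[[[s1, s3], s5], s2], s4] - [[[[s1, s5], s3], s2], s4]
Reducing the second expression gives [[[[s1, s2], s4], s3], s5] - [[[[s1, s2], s4], s5], s3] - [[[[s1, s3], s5], s2], s4] + [[[[s1, s3], s5], s4], s2] - [[[[s1, s4], s2], s3], s5] + [[[[s1, s4], s2], s5], s3] + [[[[s1, s5], s3], s2], s4] - [[[[s1, s5], s3], s4], s2]
No match — not equal.


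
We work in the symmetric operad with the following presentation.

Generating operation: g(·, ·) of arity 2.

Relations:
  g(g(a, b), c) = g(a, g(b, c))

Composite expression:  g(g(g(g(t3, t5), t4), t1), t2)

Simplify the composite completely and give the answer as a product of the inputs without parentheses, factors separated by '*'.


t3 * t5 * t4 * t1 * t2

All parenthesizations of g agree; list the t-inputs left to right.
g(t3, t5) reduces to t3 * t5
g(g(t3, t5), t4) reduces to t3 * t5 * t4
g(g(g(t3, t5), t4), t1) reduces to t3 * t5 * t4 * t1
g(g(g(g(t3, t5), t4), t1), t2) reduces to t3 * t5 * t4 * t1 * t2


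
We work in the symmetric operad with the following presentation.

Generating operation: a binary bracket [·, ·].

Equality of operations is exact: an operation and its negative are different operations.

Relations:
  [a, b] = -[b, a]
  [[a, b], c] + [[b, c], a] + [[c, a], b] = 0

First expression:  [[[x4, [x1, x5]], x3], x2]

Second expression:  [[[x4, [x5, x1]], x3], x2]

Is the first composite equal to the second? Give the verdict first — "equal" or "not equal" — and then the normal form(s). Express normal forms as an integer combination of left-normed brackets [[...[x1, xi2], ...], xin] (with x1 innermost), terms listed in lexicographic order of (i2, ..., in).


not equal; the first gives -[[[[x1, x5], x4], x3], x2] and the second [[[[x1, x5], x4], x3], x2]


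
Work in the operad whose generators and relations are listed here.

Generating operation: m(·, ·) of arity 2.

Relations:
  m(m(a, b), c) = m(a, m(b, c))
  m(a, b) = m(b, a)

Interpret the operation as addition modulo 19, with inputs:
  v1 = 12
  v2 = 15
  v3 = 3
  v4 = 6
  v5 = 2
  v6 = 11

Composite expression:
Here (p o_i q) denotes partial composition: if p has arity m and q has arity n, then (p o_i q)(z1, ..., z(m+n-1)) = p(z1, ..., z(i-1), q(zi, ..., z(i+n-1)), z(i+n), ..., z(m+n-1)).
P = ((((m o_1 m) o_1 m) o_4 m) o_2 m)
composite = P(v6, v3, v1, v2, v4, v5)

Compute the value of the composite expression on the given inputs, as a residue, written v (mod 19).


11 (mod 19)

m(v3, v1) = 15
m(v6, m(v3, v1)) = 7
m(m(v6, m(v3, v1)), v2) = 3
m(v4, v5) = 8
m(m(m(v6, m(v3, v1)), v2), m(v4, v5)) = 11


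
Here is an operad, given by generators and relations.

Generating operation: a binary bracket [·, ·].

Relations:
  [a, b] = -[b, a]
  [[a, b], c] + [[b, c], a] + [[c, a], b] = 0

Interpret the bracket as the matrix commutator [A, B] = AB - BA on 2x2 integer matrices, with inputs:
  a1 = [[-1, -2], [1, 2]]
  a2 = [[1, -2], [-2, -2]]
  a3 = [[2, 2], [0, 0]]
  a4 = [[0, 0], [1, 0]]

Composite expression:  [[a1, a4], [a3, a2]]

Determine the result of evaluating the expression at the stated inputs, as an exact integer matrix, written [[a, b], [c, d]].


[[30, 40], [-8, -30]]

[a1, a4] = [[-2, 0], [3, 2]]
[a3, a2] = [[-4, -10], [4, 4]]
[[a1, a4], [a3, a2]] = [[30, 40], [-8, -30]]


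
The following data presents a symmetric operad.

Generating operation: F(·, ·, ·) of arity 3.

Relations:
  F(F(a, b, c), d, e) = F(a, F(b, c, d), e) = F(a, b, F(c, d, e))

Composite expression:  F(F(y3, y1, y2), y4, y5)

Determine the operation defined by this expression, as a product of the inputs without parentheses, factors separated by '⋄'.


Associativity of F dissolves the nesting; only the y-input order survives.
F(y3, y1, y2) reduces to y3 ⋄ y1 ⋄ y2
F(F(y3, y1, y2), y4, y5) reduces to y3 ⋄ y1 ⋄ y2 ⋄ y4 ⋄ y5

y3 ⋄ y1 ⋄ y2 ⋄ y4 ⋄ y5


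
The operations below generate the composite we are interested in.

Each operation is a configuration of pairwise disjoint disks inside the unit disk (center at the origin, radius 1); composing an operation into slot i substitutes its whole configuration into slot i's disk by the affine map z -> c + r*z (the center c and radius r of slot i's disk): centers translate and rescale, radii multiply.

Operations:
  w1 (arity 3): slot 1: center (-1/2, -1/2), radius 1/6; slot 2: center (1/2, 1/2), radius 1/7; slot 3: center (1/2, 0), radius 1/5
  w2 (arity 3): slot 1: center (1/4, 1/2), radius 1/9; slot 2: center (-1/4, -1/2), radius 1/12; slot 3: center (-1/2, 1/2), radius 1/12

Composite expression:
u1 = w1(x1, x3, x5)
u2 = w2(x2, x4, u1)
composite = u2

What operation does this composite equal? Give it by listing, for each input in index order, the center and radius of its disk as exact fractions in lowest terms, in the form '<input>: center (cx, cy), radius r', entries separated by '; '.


Only the slot chain above each x matters under w2; compose those maps.
x2: after 1 affine step, its disk has center (1/4, 1/2), radius 1/9
x4: after 1 affine step, its disk has center (-1/4, -1/2), radius 1/12
x1: after 2 affine steps, its disk has center (-13/24, 11/24), radius 1/72
x3: after 2 affine steps, its disk has center (-11/24, 13/24), radius 1/84
x5: after 2 affine steps, its disk has center (-11/24, 1/2), radius 1/60

x1: center (-13/24, 11/24), radius 1/72; x2: center (1/4, 1/2), radius 1/9; x3: center (-11/24, 13/24), radius 1/84; x4: center (-1/4, -1/2), radius 1/12; x5: center (-11/24, 1/2), radius 1/60


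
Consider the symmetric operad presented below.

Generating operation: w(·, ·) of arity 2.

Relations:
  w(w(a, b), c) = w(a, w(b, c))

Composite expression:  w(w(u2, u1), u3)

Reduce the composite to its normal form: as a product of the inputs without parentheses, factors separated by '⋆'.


u2 ⋆ u1 ⋆ u3

Associativity of w dissolves the nesting; only the u-input order survives.
w(u2, u1) linearizes to u2 ⋆ u1
w(w(u2, u1), u3) linearizes to u2 ⋆ u1 ⋆ u3


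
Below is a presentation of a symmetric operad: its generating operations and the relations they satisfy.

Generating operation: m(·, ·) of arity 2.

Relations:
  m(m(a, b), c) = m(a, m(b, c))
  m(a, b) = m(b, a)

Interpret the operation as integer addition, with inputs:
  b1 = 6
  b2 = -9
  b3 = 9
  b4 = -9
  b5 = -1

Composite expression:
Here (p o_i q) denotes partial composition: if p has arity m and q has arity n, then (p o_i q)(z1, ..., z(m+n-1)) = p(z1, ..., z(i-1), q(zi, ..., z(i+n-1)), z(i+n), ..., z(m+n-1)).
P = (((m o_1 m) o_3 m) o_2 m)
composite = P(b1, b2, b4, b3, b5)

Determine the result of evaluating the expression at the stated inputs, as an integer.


-4


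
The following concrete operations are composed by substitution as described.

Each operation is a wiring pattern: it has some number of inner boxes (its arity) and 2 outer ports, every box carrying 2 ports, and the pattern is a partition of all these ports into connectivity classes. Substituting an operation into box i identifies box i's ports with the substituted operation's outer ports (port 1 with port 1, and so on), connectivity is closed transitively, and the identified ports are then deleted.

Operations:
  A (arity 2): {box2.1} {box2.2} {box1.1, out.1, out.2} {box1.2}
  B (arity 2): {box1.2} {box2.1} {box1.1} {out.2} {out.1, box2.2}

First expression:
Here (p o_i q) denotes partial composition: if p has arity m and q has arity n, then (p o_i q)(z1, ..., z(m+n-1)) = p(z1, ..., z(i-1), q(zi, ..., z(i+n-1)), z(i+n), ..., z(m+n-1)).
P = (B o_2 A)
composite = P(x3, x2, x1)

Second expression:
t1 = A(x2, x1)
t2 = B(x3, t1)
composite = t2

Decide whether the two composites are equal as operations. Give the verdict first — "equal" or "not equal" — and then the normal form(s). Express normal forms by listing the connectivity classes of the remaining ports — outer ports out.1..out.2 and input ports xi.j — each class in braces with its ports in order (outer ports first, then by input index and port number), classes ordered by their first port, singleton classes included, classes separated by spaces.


equal: each reduces to {out.1, x2.1} {out.2} {x1.1} {x1.2} {x2.2} {x3.1} {x3.2}


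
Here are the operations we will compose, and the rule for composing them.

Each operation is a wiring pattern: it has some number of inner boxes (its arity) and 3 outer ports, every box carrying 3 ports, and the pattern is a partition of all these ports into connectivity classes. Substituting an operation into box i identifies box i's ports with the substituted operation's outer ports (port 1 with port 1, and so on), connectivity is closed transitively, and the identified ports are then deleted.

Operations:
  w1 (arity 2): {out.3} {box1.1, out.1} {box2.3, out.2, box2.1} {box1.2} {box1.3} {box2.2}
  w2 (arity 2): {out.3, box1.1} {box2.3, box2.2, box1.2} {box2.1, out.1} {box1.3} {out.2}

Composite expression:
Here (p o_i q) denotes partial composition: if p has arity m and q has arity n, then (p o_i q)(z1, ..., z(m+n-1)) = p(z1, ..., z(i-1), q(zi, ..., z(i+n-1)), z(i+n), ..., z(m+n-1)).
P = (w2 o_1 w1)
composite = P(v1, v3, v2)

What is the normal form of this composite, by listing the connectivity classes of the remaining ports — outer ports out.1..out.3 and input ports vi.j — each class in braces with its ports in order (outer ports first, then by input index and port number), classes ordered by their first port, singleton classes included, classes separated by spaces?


{out.1, v2.1} {out.2} {out.3, v1.1} {v1.2} {v1.3} {v2.2, v2.3, v3.1, v3.3} {v3.2}

After gluing at w2, chains via deleted ports link the v-ports.
after w1, the pattern on (v1, v3) reads {out.1, v1.1} {out.2, v3.1, v3.3} {out.3} {v1.2} {v1.3} {v3.2} (out.j = its outer ports)
after w2, the pattern on (v1, v3, v2) reads {out.1, v2.1} {out.2} {out.3, v1.1} {v1.2} {v1.3} {v2.2, v2.3, v3.1, v3.3} {v3.2} (out.j = its outer ports)


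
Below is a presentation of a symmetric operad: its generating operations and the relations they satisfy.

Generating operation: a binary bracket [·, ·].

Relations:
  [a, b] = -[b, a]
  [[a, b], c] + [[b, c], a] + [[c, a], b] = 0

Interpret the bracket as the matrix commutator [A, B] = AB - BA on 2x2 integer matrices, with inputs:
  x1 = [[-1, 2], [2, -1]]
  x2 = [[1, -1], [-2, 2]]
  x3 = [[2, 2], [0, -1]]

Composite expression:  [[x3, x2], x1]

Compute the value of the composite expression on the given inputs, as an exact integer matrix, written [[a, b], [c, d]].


[[-14, -16], [16, 14]]

[x3, x2] = [[-4, -1], [6, 4]]
[[x3, x2], x1] = [[-14, -16], [16, 14]]


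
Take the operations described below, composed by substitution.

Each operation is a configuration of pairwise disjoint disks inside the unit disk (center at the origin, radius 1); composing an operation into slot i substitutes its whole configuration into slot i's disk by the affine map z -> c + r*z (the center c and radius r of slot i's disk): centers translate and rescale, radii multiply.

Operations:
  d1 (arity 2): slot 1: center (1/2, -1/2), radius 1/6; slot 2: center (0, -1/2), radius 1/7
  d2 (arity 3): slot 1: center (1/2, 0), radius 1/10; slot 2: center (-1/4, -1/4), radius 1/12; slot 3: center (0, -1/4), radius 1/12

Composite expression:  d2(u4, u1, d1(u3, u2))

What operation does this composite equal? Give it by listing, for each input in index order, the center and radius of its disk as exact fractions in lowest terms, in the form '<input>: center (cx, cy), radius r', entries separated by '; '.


Below d2, radii multiply path by path; the u-disk centers shift.
for u4, the 1-step affine chain lands on center (1/2, 0), radius 1/10
for u1, the 1-step affine chain lands on center (-1/4, -1/4), radius 1/12
for u3, the 2-step affine chain lands on center (1/24, -7/24), radius 1/72
for u2, the 2-step affine chain lands on center (0, -7/24), radius 1/84

u1: center (-1/4, -1/4), radius 1/12; u2: center (0, -7/24), radius 1/84; u3: center (1/24, -7/24), radius 1/72; u4: center (1/2, 0), radius 1/10


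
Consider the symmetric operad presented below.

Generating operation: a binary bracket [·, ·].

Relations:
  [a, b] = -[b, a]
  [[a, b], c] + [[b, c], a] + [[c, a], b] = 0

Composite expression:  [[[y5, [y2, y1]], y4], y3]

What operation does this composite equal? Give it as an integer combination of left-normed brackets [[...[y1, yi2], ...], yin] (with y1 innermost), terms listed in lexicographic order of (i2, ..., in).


[[[[y1, y2], y5], y4], y3]


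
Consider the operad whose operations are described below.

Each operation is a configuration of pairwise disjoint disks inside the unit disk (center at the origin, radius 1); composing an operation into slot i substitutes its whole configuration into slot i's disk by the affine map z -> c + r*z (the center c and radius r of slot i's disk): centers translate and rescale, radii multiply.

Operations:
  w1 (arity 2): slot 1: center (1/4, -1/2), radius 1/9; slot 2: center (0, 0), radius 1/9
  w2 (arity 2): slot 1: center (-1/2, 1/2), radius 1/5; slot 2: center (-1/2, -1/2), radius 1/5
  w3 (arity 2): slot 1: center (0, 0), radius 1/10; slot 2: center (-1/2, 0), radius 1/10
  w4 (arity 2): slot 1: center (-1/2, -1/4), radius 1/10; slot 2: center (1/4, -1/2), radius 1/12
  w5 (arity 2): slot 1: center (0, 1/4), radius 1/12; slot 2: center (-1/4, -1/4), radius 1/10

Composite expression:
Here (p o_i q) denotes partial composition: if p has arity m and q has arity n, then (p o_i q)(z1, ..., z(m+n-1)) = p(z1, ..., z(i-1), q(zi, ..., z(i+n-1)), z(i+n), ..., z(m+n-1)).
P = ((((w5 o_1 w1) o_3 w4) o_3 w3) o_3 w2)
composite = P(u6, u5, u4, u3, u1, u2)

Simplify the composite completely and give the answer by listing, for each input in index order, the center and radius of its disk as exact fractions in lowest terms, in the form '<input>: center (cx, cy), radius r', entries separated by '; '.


Affine substitution under w5: radii multiply and u-centers shift.
input u6: applying the 2 nested substitutions gives center (1/48, 5/24), radius 1/108
input u5: applying the 2 nested substitutions gives center (0, 1/4), radius 1/108
input u4: applying the 4 nested substitutions gives center (-601/2000, -549/2000), radius 1/5000
input u3: applying the 4 nested substitutions gives center (-601/2000, -551/2000), radius 1/5000
input u1: applying the 3 nested substitutions gives center (-61/200, -11/40), radius 1/1000
input u2: applying the 2 nested substitutions gives center (-9/40, -3/10), radius 1/120

u1: center (-61/200, -11/40), radius 1/1000; u2: center (-9/40, -3/10), radius 1/120; u3: center (-601/2000, -551/2000), radius 1/5000; u4: center (-601/2000, -549/2000), radius 1/5000; u5: center (0, 1/4), radius 1/108; u6: center (1/48, 5/24), radius 1/108


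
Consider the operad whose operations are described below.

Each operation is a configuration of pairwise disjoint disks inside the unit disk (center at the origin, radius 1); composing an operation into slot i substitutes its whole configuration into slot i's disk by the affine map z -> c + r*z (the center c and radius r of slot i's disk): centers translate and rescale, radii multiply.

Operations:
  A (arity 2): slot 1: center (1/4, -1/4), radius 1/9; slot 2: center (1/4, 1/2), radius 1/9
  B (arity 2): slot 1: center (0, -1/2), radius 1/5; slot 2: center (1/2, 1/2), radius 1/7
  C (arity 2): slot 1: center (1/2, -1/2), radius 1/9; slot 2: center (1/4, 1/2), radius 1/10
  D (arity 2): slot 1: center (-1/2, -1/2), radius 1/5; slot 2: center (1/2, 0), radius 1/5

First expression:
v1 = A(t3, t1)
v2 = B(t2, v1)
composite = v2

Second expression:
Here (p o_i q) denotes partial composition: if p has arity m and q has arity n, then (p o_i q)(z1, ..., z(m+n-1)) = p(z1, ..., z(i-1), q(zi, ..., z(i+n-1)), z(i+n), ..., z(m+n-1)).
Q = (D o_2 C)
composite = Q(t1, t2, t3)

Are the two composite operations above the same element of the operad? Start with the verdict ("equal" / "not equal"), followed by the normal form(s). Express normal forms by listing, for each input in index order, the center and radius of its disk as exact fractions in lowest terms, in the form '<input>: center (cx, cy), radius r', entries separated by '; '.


not equal; the first gives t1: center (15/28, 4/7), radius 1/63; t2: center (0, -1/2), radius 1/5; t3: center (15/28, 13/28), radius 1/63 and the second t1: center (-1/2, -1/2), radius 1/5; t2: center (3/5, -1/10), radius 1/45; t3: center (11/20, 1/10), radius 1/50

The first expression, normalized: t1: center (15/28, 4/7), radius 1/63; t2: center (0, -1/2), radius 1/5; t3: center (15/28, 13/28), radius 1/63
The second expression, normalized: t1: center (-1/2, -1/2), radius 1/5; t2: center (3/5, -1/10), radius 1/45; t3: center (11/20, 1/10), radius 1/50
The forms do not match — not equal.


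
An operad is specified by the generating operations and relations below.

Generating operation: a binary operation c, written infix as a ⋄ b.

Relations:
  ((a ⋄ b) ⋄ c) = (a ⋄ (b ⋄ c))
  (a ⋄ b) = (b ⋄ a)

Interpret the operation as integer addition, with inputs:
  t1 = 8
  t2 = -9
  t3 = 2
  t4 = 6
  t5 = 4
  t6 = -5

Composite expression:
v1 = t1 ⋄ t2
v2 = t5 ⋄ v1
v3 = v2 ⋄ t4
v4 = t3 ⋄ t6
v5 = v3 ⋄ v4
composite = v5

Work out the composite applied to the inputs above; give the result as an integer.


6

(t1 ⋄ t2) = -1
(t5 ⋄ (t1 ⋄ t2)) = 3
((t5 ⋄ (t1 ⋄ t2)) ⋄ t4) = 9
(t3 ⋄ t6) = -3
(((t5 ⋄ (t1 ⋄ t2)) ⋄ t4) ⋄ (t3 ⋄ t6)) = 6


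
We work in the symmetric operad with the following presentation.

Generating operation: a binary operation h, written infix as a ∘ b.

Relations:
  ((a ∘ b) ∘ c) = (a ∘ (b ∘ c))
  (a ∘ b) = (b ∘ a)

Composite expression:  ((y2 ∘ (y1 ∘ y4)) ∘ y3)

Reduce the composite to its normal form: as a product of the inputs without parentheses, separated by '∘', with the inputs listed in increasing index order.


y1 ∘ y2 ∘ y3 ∘ y4

Both nesting and order wash out for h; what remains is which y's occur.
(y1 ∘ y4) unparenthesizes to y1 ∘ y4
(y2 ∘ (y1 ∘ y4)) unparenthesizes to y2 ∘ y1 ∘ y4
((y2 ∘ (y1 ∘ y4)) ∘ y3) unparenthesizes to y2 ∘ y1 ∘ y4 ∘ y3
putting the inputs in ascending order: y1 ∘ y2 ∘ y3 ∘ y4


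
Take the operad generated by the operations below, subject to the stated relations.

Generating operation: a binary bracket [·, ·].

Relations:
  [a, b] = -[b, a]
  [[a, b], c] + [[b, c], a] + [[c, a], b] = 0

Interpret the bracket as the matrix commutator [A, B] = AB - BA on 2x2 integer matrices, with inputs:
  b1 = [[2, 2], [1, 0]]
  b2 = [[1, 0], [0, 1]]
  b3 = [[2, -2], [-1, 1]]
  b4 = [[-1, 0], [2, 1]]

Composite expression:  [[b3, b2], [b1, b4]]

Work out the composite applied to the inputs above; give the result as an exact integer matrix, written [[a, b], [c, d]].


[[0, 0], [0, 0]]

[b3, b2] = [[0, 0], [0, 0]]
[b1, b4] = [[4, 4], [-6, -4]]
[[b3, b2], [b1, b4]] = [[0, 0], [0, 0]]


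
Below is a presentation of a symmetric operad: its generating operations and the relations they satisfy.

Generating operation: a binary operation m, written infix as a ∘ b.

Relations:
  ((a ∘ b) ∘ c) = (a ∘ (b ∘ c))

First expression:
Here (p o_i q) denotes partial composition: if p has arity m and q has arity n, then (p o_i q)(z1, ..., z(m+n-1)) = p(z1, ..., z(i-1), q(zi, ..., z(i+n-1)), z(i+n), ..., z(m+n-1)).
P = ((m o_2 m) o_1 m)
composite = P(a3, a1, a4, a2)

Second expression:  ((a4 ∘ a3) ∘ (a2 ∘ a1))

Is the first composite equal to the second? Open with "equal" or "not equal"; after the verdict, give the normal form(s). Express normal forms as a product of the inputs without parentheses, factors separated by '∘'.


The first expression reduces to a3 ∘ a1 ∘ a4 ∘ a2
The second expression reduces to a4 ∘ a3 ∘ a2 ∘ a1
The normal forms differ: not equal.

not equal — first a3 ∘ a1 ∘ a4 ∘ a2, second a4 ∘ a3 ∘ a2 ∘ a1


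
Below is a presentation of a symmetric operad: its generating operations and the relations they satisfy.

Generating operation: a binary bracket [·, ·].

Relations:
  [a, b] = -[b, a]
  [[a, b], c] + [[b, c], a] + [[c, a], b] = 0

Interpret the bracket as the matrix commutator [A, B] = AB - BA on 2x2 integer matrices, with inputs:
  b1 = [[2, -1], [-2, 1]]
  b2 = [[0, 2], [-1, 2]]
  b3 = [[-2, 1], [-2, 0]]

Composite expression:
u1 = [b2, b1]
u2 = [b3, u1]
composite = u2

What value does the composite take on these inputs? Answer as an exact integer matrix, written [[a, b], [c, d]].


[b2, b1] = [[-5, 0], [-5, 5]]
[b3, [b2, b1]] = [[-5, 10], [10, 5]]

[[-5, 10], [10, 5]]


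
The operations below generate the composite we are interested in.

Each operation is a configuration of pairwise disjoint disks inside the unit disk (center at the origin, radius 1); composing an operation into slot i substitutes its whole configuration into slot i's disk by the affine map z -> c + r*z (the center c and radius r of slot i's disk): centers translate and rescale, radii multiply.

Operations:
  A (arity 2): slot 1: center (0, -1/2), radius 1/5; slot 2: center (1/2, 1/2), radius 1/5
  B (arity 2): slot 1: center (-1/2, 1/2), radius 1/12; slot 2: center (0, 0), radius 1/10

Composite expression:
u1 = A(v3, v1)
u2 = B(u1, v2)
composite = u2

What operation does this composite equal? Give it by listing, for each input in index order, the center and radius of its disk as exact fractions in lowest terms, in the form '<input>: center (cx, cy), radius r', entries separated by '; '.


Each v-disk chains the slot maps above it in B; radii multiply.
for v3, the 2-step affine chain lands on center (-1/2, 11/24), radius 1/60
for v1, the 2-step affine chain lands on center (-11/24, 13/24), radius 1/60
for v2, the 1-step affine chain lands on center (0, 0), radius 1/10

v1: center (-11/24, 13/24), radius 1/60; v2: center (0, 0), radius 1/10; v3: center (-1/2, 11/24), radius 1/60


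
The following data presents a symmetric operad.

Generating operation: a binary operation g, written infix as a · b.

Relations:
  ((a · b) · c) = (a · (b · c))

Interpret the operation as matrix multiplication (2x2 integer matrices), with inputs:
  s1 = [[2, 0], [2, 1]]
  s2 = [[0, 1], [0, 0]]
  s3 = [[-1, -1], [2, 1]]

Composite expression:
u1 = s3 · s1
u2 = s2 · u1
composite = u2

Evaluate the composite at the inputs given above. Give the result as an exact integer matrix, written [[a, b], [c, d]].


[[6, 1], [0, 0]]

(s3 · s1) = [[-4, -1], [6, 1]]
(s2 · (s3 · s1)) = [[6, 1], [0, 0]]


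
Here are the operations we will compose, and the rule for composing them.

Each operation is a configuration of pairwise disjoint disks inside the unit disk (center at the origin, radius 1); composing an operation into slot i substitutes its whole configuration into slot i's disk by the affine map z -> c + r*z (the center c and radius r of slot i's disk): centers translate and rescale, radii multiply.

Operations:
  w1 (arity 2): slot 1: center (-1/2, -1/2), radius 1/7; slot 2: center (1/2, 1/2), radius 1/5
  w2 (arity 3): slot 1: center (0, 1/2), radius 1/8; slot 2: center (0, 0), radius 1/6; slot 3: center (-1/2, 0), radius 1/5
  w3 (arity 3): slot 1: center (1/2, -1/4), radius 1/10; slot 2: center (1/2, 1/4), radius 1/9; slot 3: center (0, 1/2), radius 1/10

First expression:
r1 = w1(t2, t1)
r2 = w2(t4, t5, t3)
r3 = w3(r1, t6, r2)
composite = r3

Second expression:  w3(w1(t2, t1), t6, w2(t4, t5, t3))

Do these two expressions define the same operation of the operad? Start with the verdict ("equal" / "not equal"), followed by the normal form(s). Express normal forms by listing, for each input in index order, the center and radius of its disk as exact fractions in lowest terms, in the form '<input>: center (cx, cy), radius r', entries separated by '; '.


In normal form, the first expression is t1: center (11/20, -1/5), radius 1/50; t2: center (9/20, -3/10), radius 1/70; t3: center (-1/20, 1/2), radius 1/50; t4: center (0, 11/20), radius 1/80; t5: center (0, 1/2), radius 1/60; t6: center (1/2, 1/4), radius 1/9
In normal form, the second expression is t1: center (11/20, -1/5), radius 1/50; t2: center (9/20, -3/10), radius 1/70; t3: center (-1/20, 1/2), radius 1/50; t4: center (0, 11/20), radius 1/80; t5: center (0, 1/2), radius 1/60; t6: center (1/2, 1/4), radius 1/9
Both agree, so they are equal.

equal; both compose to t1: center (11/20, -1/5), radius 1/50; t2: center (9/20, -3/10), radius 1/70; t3: center (-1/20, 1/2), radius 1/50; t4: center (0, 11/20), radius 1/80; t5: center (0, 1/2), radius 1/60; t6: center (1/2, 1/4), radius 1/9


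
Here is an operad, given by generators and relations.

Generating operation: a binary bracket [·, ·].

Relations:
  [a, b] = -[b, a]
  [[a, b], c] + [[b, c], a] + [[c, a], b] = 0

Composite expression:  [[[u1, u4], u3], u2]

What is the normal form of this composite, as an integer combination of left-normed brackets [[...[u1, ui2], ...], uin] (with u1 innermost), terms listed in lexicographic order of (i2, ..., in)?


[[[u1, u4], u3], u2]

Left-normed coefficients sit on the u1-initial expansion words.
Composite bracket: [[[u1, u4], u3], u2]
Applying ab - ba throughout gives 8 signed words (2^3 = 8).
Only words starting with u1 matter:
  from u1u4u3u2, sign +1: term +[[[u1, u4], u3], u2]


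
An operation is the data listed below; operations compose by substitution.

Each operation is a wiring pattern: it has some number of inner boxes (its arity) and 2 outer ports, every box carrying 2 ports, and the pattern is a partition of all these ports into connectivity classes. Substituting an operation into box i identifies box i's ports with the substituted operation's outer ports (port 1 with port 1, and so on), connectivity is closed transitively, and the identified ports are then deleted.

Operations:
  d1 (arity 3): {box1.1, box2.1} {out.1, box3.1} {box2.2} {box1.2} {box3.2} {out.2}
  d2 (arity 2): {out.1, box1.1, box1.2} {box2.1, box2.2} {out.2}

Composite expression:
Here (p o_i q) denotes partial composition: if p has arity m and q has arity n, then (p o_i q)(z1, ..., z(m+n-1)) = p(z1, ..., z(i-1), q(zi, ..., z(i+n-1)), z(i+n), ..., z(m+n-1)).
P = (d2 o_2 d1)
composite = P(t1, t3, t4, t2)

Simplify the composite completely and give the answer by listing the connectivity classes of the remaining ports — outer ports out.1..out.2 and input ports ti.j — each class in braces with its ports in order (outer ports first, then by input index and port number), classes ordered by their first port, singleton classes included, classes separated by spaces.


{out.1, t1.1, t1.2} {out.2} {t2.1} {t2.2} {t3.1, t4.1} {t3.2} {t4.2}

Connectivity passes through glued d2-boundaries; trace each wire chain.
composing d1 on (t3, t4, t2), with out.j its own outer ports: {out.1, t2.1} {out.2} {t2.2} {t3.1, t4.1} {t3.2} {t4.2}
composing d2 on (t1, t3, t4, t2), with out.j its own outer ports: {out.1, t1.1, t1.2} {out.2} {t2.1} {t2.2} {t3.1, t4.1} {t3.2} {t4.2}


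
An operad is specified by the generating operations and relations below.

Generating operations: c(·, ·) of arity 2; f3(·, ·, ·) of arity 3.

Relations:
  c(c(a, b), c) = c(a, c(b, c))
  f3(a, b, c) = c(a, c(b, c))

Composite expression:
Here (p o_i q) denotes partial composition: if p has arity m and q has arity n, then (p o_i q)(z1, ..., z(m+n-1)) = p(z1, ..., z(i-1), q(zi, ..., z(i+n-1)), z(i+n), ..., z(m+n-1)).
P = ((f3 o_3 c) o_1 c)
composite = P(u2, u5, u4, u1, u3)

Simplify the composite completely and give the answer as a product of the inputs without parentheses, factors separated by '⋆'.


u2 ⋆ u5 ⋆ u4 ⋆ u1 ⋆ u3

Under associativity of f3, the answer is the u's in reading order.
c(u2, u5) reduces to u2 ⋆ u5
c(u1, u3) reduces to u1 ⋆ u3
f3(c(u2, u5), u4, c(u1, u3)) reduces to u2 ⋆ u5 ⋆ u4 ⋆ u1 ⋆ u3


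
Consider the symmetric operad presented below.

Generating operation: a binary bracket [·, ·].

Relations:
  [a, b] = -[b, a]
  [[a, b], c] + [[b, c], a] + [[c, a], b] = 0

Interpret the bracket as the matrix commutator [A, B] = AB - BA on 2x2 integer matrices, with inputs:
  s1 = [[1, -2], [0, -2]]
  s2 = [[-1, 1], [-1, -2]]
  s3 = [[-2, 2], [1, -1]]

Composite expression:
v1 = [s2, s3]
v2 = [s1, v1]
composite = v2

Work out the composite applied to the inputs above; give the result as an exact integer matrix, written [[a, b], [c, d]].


[[0, 21], [0, 0]]

[s2, s3] = [[3, 3], [0, -3]]
[s1, [s2, s3]] = [[0, 21], [0, 0]]


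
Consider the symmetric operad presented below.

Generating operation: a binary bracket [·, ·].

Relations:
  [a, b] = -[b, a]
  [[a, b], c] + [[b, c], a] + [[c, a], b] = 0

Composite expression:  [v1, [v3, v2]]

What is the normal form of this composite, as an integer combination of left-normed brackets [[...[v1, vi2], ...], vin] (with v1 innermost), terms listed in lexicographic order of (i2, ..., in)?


-[[v1, v2], v3] + [[v1, v3], v2]

A multilinear Lie element is pinned by v1-initial words (v1 innermost).
Composite bracket: [v1, [v3, v2]]
Full expansion: 4 signed words from ab - ba (2^2 = 4).
Keep just the words that open with v1:
  v1v2v3 (sign -1) contributes -[[v1, v2], v3]
  v1v3v2 (sign +1) contributes +[[v1, v3], v2]


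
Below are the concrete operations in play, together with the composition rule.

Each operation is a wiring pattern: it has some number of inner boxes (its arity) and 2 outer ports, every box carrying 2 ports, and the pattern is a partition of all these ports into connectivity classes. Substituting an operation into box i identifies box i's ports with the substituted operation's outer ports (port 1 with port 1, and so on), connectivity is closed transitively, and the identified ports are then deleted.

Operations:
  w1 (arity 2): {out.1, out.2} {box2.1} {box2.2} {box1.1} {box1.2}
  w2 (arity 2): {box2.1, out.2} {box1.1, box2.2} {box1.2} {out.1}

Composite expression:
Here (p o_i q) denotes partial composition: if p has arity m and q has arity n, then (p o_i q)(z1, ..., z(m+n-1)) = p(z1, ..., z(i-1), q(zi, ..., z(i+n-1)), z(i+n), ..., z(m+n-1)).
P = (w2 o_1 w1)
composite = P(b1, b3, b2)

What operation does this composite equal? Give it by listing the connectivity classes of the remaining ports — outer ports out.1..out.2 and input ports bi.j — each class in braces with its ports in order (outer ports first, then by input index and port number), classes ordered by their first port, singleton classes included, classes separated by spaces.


{out.1} {out.2, b2.1} {b1.1} {b1.2} {b2.2} {b3.1} {b3.2}

Two ports join when wires chain via w2-identified ports.
w1 over (b1, b3) gives {out.1, out.2} {b1.1} {b1.2} {b3.1} {b3.2}, out.j being that stage's outer ports
w2 over (b1, b3, b2) gives {out.1} {out.2, b2.1} {b1.1} {b1.2} {b2.2} {b3.1} {b3.2}, out.j being that stage's outer ports


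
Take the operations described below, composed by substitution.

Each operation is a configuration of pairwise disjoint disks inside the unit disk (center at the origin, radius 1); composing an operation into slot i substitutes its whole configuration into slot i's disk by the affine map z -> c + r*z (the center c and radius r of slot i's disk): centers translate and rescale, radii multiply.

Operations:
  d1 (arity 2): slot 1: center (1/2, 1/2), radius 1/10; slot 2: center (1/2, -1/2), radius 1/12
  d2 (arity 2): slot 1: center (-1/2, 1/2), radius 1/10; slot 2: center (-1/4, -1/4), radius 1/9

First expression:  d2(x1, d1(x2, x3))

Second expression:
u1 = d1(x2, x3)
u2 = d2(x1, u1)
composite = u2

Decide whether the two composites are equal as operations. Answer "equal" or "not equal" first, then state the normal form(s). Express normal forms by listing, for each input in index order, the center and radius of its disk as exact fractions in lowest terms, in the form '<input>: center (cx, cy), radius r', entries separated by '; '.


equal; both compose to x1: center (-1/2, 1/2), radius 1/10; x2: center (-7/36, -7/36), radius 1/90; x3: center (-7/36, -11/36), radius 1/108

The first expression, normalized: x1: center (-1/2, 1/2), radius 1/10; x2: center (-7/36, -7/36), radius 1/90; x3: center (-7/36, -11/36), radius 1/108
The second expression, normalized: x1: center (-1/2, 1/2), radius 1/10; x2: center (-7/36, -7/36), radius 1/90; x3: center (-7/36, -11/36), radius 1/108
Same normal form: equal.


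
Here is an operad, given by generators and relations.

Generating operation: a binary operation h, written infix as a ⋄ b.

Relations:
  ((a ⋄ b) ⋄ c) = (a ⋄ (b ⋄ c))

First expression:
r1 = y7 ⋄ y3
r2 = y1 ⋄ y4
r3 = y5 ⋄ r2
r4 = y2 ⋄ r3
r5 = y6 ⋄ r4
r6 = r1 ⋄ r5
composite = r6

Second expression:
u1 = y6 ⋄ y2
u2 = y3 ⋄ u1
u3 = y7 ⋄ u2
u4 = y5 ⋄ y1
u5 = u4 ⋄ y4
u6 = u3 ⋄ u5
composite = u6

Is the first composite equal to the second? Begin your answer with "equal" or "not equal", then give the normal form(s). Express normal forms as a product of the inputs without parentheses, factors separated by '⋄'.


equal: each reduces to y7 ⋄ y3 ⋄ y6 ⋄ y2 ⋄ y5 ⋄ y1 ⋄ y4


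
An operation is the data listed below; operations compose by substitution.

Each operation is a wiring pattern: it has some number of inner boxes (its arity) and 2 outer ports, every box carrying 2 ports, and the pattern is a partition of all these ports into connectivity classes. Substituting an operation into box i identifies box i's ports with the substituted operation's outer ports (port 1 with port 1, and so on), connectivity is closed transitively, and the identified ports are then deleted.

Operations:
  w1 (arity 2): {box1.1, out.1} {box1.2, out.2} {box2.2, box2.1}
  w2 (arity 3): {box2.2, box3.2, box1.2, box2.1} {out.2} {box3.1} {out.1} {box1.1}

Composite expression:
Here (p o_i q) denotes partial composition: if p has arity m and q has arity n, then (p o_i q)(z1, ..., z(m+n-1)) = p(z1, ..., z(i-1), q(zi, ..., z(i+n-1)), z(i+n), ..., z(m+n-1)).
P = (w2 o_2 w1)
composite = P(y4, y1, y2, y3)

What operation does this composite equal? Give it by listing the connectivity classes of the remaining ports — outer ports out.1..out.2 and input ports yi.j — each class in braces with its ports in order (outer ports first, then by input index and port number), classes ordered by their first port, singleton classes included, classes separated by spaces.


{out.1} {out.2} {y1.1, y1.2, y3.2, y4.2} {y2.1, y2.2} {y3.1} {y4.1}

Substituting into w2 glues patterns; closure does the rest.
w1 over (y1, y2) gives {out.1, y1.1} {out.2, y1.2} {y2.1, y2.2}, out.j being that stage's outer ports
w2 over (y4, y1, y2, y3) gives {out.1} {out.2} {y1.1, y1.2, y3.2, y4.2} {y2.1, y2.2} {y3.1} {y4.1}, out.j being that stage's outer ports


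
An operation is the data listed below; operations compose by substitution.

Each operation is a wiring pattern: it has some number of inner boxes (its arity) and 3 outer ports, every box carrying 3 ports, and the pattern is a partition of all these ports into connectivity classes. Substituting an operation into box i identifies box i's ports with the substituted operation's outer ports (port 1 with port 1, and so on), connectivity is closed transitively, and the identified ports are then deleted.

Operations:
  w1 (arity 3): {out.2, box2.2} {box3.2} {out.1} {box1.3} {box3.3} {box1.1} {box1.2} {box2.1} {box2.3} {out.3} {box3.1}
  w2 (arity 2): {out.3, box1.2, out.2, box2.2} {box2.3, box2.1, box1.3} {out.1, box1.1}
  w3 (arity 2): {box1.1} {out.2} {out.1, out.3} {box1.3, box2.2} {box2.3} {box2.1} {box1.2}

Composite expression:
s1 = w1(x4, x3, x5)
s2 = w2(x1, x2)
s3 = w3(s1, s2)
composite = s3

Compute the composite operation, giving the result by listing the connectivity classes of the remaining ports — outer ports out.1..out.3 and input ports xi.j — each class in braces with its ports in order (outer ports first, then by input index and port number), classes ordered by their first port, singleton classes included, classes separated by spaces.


{out.1, out.3} {out.2} {x1.1} {x1.2, x2.2} {x1.3, x2.1, x2.3} {x3.1} {x3.2} {x3.3} {x4.1} {x4.2} {x4.3} {x5.1} {x5.2} {x5.3}


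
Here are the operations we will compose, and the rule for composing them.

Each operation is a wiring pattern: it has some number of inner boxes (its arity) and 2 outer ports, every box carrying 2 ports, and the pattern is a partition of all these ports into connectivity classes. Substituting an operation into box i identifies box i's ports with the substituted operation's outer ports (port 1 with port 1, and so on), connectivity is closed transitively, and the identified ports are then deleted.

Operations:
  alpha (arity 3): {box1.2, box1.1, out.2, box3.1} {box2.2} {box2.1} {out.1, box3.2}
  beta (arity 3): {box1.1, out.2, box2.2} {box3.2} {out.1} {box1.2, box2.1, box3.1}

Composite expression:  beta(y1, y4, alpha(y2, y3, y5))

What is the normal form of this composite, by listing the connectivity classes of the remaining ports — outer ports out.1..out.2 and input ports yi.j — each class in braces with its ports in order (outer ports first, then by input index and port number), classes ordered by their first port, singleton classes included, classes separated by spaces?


{out.1} {out.2, y1.1, y4.2} {y1.2, y4.1, y5.2} {y2.1, y2.2, y5.1} {y3.1} {y3.2}

Reachability decides: close wires over beta-identified ports.
stage alpha: inputs (y2, y3, y5), connectivity {out.1, y5.2} {out.2, y2.1, y2.2, y5.1} {y3.1} {y3.2}, out.j its boundary
stage beta: inputs (y1, y4, y2, y3, y5), connectivity {out.1} {out.2, y1.1, y4.2} {y1.2, y4.1, y5.2} {y2.1, y2.2, y5.1} {y3.1} {y3.2}, out.j its boundary


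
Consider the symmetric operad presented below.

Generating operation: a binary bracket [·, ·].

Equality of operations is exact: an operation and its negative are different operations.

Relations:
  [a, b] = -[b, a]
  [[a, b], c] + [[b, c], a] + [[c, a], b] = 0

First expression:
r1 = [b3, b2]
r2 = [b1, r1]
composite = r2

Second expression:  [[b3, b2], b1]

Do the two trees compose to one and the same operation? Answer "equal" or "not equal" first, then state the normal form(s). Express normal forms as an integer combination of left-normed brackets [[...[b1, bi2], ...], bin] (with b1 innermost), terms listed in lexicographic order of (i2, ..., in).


not equal; first: -[[b1, b2], b3] + [[b1, b3], b2]; second: [[b1, b2], b3] - [[b1, b3], b2]

Reducing the first expression gives -[[b1, b2], b3] + [[b1, b3], b2]
Reducing the second expression gives [[b1, b2], b3] - [[b1, b3], b2]
They disagree, so not equal.


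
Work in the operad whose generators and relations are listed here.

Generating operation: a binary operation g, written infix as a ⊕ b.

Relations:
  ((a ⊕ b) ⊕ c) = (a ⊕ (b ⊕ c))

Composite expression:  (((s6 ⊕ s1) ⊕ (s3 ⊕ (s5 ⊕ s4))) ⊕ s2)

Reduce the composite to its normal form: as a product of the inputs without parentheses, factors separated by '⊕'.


The g-tree's shape is irrelevant; the s-reading-order decides.
(s6 ⊕ s1) linearizes to s6 ⊕ s1
(s5 ⊕ s4) linearizes to s5 ⊕ s4
(s3 ⊕ (s5 ⊕ s4)) linearizes to s3 ⊕ s5 ⊕ s4
((s6 ⊕ s1) ⊕ (s3 ⊕ (s5 ⊕ s4))) linearizes to s6 ⊕ s1 ⊕ s3 ⊕ s5 ⊕ s4
(((s6 ⊕ s1) ⊕ (s3 ⊕ (s5 ⊕ s4))) ⊕ s2) linearizes to s6 ⊕ s1 ⊕ s3 ⊕ s5 ⊕ s4 ⊕ s2

s6 ⊕ s1 ⊕ s3 ⊕ s5 ⊕ s4 ⊕ s2
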